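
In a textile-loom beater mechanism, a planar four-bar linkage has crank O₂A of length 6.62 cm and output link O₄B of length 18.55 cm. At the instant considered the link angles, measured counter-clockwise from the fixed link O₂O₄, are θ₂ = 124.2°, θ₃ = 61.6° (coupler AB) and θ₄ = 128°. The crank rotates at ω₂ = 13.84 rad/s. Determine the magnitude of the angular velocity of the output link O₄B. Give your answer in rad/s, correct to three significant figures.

ω₂ = 13.84 rad/s
Differentiating the loop-closure r₂e^{iθ₂}+r₃e^{iθ₃}=r₁+r₄e^{iθ₄} gives r₂ω₂e^{iθ₂}+r₃ω₃e^{iθ₃}=r₄ω₄e^{iθ₄}.
Eliminating the other unknown: ω₄ = r₂ω₂ sin(θ₂−θ₃) / [r₄ sin(θ₄−θ₃)].
Numerator sine = +0.88782; denominator sine = +0.91636.
Result = 0.0662·13.84·(+0.88782) / (0.1855·(+0.91636)) = +4.7853 rad/s; magnitude 4.7853 rad/s.

4.79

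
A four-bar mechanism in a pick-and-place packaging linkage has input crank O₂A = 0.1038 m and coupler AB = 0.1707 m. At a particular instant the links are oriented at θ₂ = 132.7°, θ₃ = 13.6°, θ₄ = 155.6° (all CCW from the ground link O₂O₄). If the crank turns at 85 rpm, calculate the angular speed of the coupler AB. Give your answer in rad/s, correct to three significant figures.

3.42

ω₂ = 8.901 rad/s (from 85 rpm).
Differentiating the loop-closure r₂e^{iθ₂}+r₃e^{iθ₃}=r₁+r₄e^{iθ₄} gives r₂ω₂e^{iθ₂}+r₃ω₃e^{iθ₃}=r₄ω₄e^{iθ₄}.
Eliminating the other unknown: ω₃ = r₂ω₂ sin(θ₄−θ₂) / [r₃ sin(θ₃−θ₄)].
Numerator sine = +0.38912; denominator sine = -0.61566.
Result = 0.1038·8.901·(+0.38912) / (0.1707·(-0.61566)) = -3.421 rad/s; magnitude 3.421 rad/s.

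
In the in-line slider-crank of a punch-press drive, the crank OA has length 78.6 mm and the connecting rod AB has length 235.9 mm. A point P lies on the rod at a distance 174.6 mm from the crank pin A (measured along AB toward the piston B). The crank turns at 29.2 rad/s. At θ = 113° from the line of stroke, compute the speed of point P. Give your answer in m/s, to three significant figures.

ω = 29.2 rad/s.  Crank-pin speed |V_A| = rω = 2.2951 m/s, perpendicular to OA.
Rod angle: sinφ = −(r/L) sinθ ⇒ φ = -17.861°; ω_rod = −rω cosθ/√(L²−r²sin²θ) = +3.994 rad/s.
V_P = V_A + ω_rod × AP, with AP = 0.1746 m along the rod.
Components: V_Px = −rω sinθ − a·ω_rod·sinφ = -1.8988 m/s;  V_Py = rω cosθ + a·ω_rod·cosφ = -0.23303 m/s.
|V_P| = √(V_Px² + V_Py²) = 1.913 m/s.

1.91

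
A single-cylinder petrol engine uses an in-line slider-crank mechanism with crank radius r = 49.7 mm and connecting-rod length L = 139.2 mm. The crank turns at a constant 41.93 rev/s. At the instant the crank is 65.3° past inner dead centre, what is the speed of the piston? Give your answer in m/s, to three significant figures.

ω = 2π·41.9 = 263.5 rad/s
For an in-line slider-crank, x = r cosθ + √(L² − r² sin²θ), so v = −rω sinθ·[1 + r cosθ/√(L² − r² sin²θ)].
With r = 0.0497 m, L = 0.1392 m, θ = 65.3°: √(L² − r² sin²θ) = 0.13167 m.
v = −0.0497·263.5·0.90851·[1 + 0.0497·0.41787/0.13167] = -13.772 m/s.
|v| = 13.772 m/s.

13.8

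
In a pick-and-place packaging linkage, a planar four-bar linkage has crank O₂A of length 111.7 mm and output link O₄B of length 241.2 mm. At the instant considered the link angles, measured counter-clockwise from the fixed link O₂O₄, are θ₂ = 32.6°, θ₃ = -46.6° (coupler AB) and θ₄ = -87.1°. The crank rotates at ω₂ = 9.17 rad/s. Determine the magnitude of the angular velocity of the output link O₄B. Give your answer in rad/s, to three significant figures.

ω₂ = 9.17 rad/s
Differentiating the loop-closure r₂e^{iθ₂}+r₃e^{iθ₃}=r₁+r₄e^{iθ₄} gives r₂ω₂e^{iθ₂}+r₃ω₃e^{iθ₃}=r₄ω₄e^{iθ₄}.
Eliminating the other unknown: ω₄ = r₂ω₂ sin(θ₂−θ₃) / [r₄ sin(θ₄−θ₃)].
Numerator sine = +0.98229; denominator sine = -0.64945.
Result = 0.1117·9.17·(+0.98229) / (0.2412·(-0.64945)) = -6.423 rad/s; magnitude 6.423 rad/s.

6.42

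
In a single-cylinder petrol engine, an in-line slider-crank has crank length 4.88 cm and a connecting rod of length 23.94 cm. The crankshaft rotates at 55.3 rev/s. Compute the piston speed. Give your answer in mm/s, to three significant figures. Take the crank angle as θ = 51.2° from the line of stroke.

14900

ω = 2π·55.3 = 347.5 rad/s
For an in-line slider-crank, x = r cosθ + √(L² − r² sin²θ), so v = −rω sinθ·[1 + r cosθ/√(L² − r² sin²θ)].
With r = 0.0488 m, L = 0.2394 m, θ = 51.2°: √(L² − r² sin²θ) = 0.23636 m.
v = −0.0488·347.5·0.77934·[1 + 0.0488·0.62660/0.23636] = -14.924 m/s.
|v| = 14.924 m/s = 14924 mm/s.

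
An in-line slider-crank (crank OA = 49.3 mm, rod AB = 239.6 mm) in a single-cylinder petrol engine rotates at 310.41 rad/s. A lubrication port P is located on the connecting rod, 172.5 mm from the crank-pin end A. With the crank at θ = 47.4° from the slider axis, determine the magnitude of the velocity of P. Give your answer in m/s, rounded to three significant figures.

12.7

ω = 310.4 rad/s.  Crank-pin speed |V_A| = rω = 15.303 m/s, perpendicular to OA.
Rod angle: sinφ = −(r/L) sinθ ⇒ φ = -8.711°; ω_rod = −rω cosθ/√(L²−r²sin²θ) = -43.737 rad/s.
V_P = V_A + ω_rod × AP, with AP = 0.1725 m along the rod.
Components: V_Px = −rω sinθ − a·ω_rod·sinφ = -12.407 m/s;  V_Py = rω cosθ + a·ω_rod·cosφ = +2.9009 m/s.
|V_P| = √(V_Px² + V_Py²) = 12.742 m/s.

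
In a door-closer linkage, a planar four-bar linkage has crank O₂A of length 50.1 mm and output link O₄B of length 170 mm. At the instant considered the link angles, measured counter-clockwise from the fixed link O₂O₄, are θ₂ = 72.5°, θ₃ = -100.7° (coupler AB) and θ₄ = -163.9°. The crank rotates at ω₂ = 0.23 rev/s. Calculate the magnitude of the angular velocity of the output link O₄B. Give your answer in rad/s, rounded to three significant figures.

0.0565

ω₂ = 1.445 rad/s (from 0.23 rev/s).
Differentiating the loop-closure r₂e^{iθ₂}+r₃e^{iθ₃}=r₁+r₄e^{iθ₄} gives r₂ω₂e^{iθ₂}+r₃ω₃e^{iθ₃}=r₄ω₄e^{iθ₄}.
Eliminating the other unknown: ω₄ = r₂ω₂ sin(θ₂−θ₃) / [r₄ sin(θ₄−θ₃)].
Numerator sine = +0.11840; denominator sine = -0.89259.
Result = 0.0501·1.445·(+0.11840) / (0.17·(-0.89259)) = -0.056495 rad/s; magnitude 0.056495 rad/s.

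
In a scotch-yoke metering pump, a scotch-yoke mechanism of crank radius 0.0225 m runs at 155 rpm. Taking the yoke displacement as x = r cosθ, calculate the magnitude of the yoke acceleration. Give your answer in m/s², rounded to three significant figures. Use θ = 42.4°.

4.38

ω = 16.23 rad/s (from 155 rpm).
x = r cosθ ⇒ ẍ = −rω² cosθ (ω constant).
|a| = rω²|cosθ| = 0.0225·(16.23)²·|cos 42.4°| = 4.3775 m/s².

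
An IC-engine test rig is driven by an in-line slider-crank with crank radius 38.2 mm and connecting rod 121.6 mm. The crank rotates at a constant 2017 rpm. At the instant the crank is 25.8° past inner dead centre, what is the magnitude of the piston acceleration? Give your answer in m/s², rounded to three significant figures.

1880

ω = 2π·2017/60 = 211.2 rad/s
x(θ) = r cosθ + √(L² − r² sin²θ); with ω constant, a = ω²·d²x/dθ².
d²x/dθ² = −r cosθ − r²(cos2θ)/√u − r⁴ sin²2θ/(4u^{3/2}),  u = L² − r² sin²θ = 0.0145101 m².
Substituting r = 0.0382 m, L = 0.1216 m, θ = 25.8°: d²x/dθ² = -0.042104 m.
a = ω²·d²x/dθ² = (211.2)²·(-0.042104) = -1878.4 m/s²;  |a| = 1878.4 m/s².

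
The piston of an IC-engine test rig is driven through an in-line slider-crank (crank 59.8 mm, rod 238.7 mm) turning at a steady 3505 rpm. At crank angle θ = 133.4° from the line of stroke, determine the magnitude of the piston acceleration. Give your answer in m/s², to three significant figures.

5620

ω = 2π·3505/60 = 367 rad/s
x(θ) = r cosθ + √(L² − r² sin²θ); with ω constant, a = ω²·d²x/dθ².
d²x/dθ² = −r cosθ − r²(cos2θ)/√u − r⁴ sin²2θ/(4u^{3/2}),  u = L² − r² sin²θ = 0.0550899 m².
Substituting r = 0.0598 m, L = 0.2387 m, θ = 133.4°: d²x/dθ² = +0.041692 m.
a = ω²·d²x/dθ² = (367)²·(+0.041692) = +5616.7 m/s²;  |a| = 5616.7 m/s².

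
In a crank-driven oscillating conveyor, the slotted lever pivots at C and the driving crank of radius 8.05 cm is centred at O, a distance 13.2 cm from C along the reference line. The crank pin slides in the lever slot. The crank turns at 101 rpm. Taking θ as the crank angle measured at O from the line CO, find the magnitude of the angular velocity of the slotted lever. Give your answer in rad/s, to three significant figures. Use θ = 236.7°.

ω = 10.58 rad/s (from 101 rpm).
Crank pin A relative to C: A = (d + r cosθ, r sinθ); lever angle φ = atan2(r sinθ, d + r cosθ).
Differentiating tanφ: φ̇ = rω(d cosθ + r)/(d² + r² + 2dr cosθ).
d² + r² + 2dr cosθ = |CA|² = 0.0122364 m²;  d cosθ + r = +0.008029 m.
|ω_lever| = |0.0805·10.58·+0.008029| / 0.0122364 = 0.55867 rad/s.

0.559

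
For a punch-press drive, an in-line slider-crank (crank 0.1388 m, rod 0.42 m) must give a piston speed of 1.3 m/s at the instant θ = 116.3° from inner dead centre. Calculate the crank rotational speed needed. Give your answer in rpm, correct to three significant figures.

For an in-line slider-crank, |v_piston| = rω|sinθ|·[1 + r cosθ/√(L² − r² sin²θ)].
With r = 0.1388 m, L = 0.42 m, θ = 116.3°: the bracketed kinematic factor |dx/dθ| = 0.10536 m.
ω = v/|dx/dθ| = 1.3/0.10536 = 12.339 rad/s.
N = 60ω/(2π) = 117.83 rpm.

118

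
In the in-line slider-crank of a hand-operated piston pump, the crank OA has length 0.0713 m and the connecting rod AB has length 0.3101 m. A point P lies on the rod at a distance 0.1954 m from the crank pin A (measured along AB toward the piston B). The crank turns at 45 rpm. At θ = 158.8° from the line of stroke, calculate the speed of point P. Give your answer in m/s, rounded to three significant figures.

0.156

ω = 4.712 rad/s.  Crank-pin speed |V_A| = rω = 0.33599 m/s, perpendicular to OA.
Rod angle: sinφ = −(r/L) sinθ ⇒ φ = -4.769°; ω_rod = −rω cosθ/√(L²−r²sin²θ) = +1.0137 rad/s.
V_P = V_A + ω_rod × AP, with AP = 0.1954 m along the rod.
Components: V_Px = −rω sinθ − a·ω_rod·sinφ = -0.10503 m/s;  V_Py = rω cosθ + a·ω_rod·cosφ = -0.11587 m/s.
|V_P| = √(V_Px² + V_Py²) = 0.15639 m/s.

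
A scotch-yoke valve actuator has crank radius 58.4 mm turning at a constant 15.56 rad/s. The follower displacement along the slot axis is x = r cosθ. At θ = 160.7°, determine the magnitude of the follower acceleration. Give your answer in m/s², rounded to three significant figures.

13.3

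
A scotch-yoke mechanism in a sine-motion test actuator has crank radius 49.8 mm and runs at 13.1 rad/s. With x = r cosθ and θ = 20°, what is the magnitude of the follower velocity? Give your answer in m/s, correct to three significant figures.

ω = 13.1 rad/s
x = r cosθ ⇒ ẋ = −rω sinθ.
|v| = rω|sinθ| = 0.0498·13.1·|sin 20°| = 0.22313 m/s.

0.223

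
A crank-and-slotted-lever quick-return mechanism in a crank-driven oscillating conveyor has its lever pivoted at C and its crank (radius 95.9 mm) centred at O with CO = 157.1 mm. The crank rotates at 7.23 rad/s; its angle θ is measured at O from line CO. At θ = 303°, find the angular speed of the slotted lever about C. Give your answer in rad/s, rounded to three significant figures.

ω = 7.23 rad/s
Crank pin A relative to C: A = (d + r cosθ, r sinθ); lever angle φ = atan2(r sinθ, d + r cosθ).
Differentiating tanφ: φ̇ = rω(d cosθ + r)/(d² + r² + 2dr cosθ).
d² + r² + 2dr cosθ = |CA|² = 0.0502882 m²;  d cosθ + r = +0.18146 m.
|ω_lever| = |0.0959·7.23·+0.18146| / 0.0502882 = 2.502 rad/s.

2.50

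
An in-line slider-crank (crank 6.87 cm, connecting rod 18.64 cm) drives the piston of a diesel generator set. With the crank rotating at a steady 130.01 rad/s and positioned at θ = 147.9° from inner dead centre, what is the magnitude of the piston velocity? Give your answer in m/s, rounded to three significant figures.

3.24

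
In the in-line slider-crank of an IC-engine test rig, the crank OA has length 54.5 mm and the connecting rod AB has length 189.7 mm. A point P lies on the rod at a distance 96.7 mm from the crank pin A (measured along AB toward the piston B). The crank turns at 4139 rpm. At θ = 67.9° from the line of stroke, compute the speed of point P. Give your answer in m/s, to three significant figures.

23.5

ω = 433.4 rad/s.  Crank-pin speed |V_A| = rω = 23.622 m/s, perpendicular to OA.
Rod angle: sinφ = −(r/L) sinθ ⇒ φ = -15.438°; ω_rod = −rω cosθ/√(L²−r²sin²θ) = -48.602 rad/s.
V_P = V_A + ω_rod × AP, with AP = 0.0967 m along the rod.
Components: V_Px = −rω sinθ − a·ω_rod·sinφ = -23.138 m/s;  V_Py = rω cosθ + a·ω_rod·cosφ = +4.357 m/s.
|V_P| = √(V_Px² + V_Py²) = 23.544 m/s.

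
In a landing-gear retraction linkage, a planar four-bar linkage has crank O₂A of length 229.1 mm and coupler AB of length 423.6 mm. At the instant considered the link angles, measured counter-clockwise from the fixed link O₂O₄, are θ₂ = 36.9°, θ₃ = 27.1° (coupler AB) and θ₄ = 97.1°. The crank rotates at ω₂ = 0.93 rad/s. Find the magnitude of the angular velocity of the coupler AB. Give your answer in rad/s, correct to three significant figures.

0.464

ω₂ = 0.93 rad/s
Differentiating the loop-closure r₂e^{iθ₂}+r₃e^{iθ₃}=r₁+r₄e^{iθ₄} gives r₂ω₂e^{iθ₂}+r₃ω₃e^{iθ₃}=r₄ω₄e^{iθ₄}.
Eliminating the other unknown: ω₃ = r₂ω₂ sin(θ₄−θ₂) / [r₃ sin(θ₃−θ₄)].
Numerator sine = +0.86777; denominator sine = -0.93969.
Result = 0.2291·0.93·(+0.86777) / (0.4236·(-0.93969)) = -0.46448 rad/s; magnitude 0.46448 rad/s.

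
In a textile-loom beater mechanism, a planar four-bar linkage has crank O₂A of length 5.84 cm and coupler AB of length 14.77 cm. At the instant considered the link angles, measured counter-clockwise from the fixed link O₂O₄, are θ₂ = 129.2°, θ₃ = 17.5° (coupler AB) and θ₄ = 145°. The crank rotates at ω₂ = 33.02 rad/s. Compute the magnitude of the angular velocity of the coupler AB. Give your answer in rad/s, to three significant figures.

4.48

ω₂ = 33.02 rad/s
Differentiating the loop-closure r₂e^{iθ₂}+r₃e^{iθ₃}=r₁+r₄e^{iθ₄} gives r₂ω₂e^{iθ₂}+r₃ω₃e^{iθ₃}=r₄ω₄e^{iθ₄}.
Eliminating the other unknown: ω₃ = r₂ω₂ sin(θ₄−θ₂) / [r₃ sin(θ₃−θ₄)].
Numerator sine = +0.27228; denominator sine = -0.79335.
Result = 0.0584·33.02·(+0.27228) / (0.1477·(-0.79335)) = -4.4808 rad/s; magnitude 4.4808 rad/s.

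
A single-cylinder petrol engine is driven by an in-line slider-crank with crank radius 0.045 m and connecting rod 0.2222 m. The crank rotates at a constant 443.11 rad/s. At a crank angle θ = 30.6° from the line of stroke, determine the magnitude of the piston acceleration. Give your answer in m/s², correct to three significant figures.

8490

ω = 443.1 rad/s
x(θ) = r cosθ + √(L² − r² sin²θ); with ω constant, a = ω²·d²x/dθ².
d²x/dθ² = −r cosθ − r²(cos2θ)/√u − r⁴ sin²2θ/(4u^{3/2}),  u = L² − r² sin²θ = 0.0488481 m².
Substituting r = 0.045 m, L = 0.2222 m, θ = 30.6°: d²x/dθ² = -0.04322 m.
a = ω²·d²x/dθ² = (443.1)²·(-0.04322) = -8486.1 m/s²;  |a| = 8486.1 m/s².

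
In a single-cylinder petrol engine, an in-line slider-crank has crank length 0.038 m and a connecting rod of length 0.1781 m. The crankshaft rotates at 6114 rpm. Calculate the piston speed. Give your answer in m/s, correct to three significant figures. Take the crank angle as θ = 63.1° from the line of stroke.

ω = 2π·6114/60 = 640.3 rad/s
For an in-line slider-crank, x = r cosθ + √(L² − r² sin²θ), so v = −rω sinθ·[1 + r cosθ/√(L² − r² sin²θ)].
With r = 0.038 m, L = 0.1781 m, θ = 63.1°: √(L² − r² sin²θ) = 0.17485 m.
v = −0.038·640.3·0.89180·[1 + 0.038·0.45243/0.17485] = -23.831 m/s.
|v| = 23.831 m/s.

23.8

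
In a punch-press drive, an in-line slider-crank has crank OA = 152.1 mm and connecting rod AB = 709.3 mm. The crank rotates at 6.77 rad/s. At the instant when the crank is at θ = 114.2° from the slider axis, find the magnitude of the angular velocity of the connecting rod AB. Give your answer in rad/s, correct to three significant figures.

0.607

ω = 6.77 rad/s
The rod makes angle φ with the slider axis where L sinφ = r sinθ; differentiating, L cosφ·φ̇ = r ω cosθ.
L cosφ = √(L² − r² sin²θ) = 0.6956 m.
|ω_rod| = r ω |cosθ| / √(L² − r² sin²θ) = 0.1521·6.77·0.40992/0.6956 = 0.60682 rad/s.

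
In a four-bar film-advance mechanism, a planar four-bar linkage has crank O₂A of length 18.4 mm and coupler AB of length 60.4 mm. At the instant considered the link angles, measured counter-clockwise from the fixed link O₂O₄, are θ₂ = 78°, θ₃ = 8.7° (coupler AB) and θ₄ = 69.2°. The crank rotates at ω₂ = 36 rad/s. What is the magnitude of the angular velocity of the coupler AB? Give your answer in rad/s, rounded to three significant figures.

ω₂ = 36 rad/s
Differentiating the loop-closure r₂e^{iθ₂}+r₃e^{iθ₃}=r₁+r₄e^{iθ₄} gives r₂ω₂e^{iθ₂}+r₃ω₃e^{iθ₃}=r₄ω₄e^{iθ₄}.
Eliminating the other unknown: ω₃ = r₂ω₂ sin(θ₄−θ₂) / [r₃ sin(θ₃−θ₄)].
Numerator sine = -0.15299; denominator sine = -0.87036.
Result = 0.0184·36·(-0.15299) / (0.0604·(-0.87036)) = +1.9277 rad/s; magnitude 1.9277 rad/s.

1.93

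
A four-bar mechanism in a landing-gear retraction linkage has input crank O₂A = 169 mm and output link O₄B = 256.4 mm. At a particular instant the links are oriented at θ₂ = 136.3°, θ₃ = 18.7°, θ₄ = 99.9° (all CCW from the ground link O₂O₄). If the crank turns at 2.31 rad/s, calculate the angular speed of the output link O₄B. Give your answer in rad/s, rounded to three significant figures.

ω₂ = 2.31 rad/s
Differentiating the loop-closure r₂e^{iθ₂}+r₃e^{iθ₃}=r₁+r₄e^{iθ₄} gives r₂ω₂e^{iθ₂}+r₃ω₃e^{iθ₃}=r₄ω₄e^{iθ₄}.
Eliminating the other unknown: ω₄ = r₂ω₂ sin(θ₂−θ₃) / [r₄ sin(θ₄−θ₃)].
Numerator sine = +0.88620; denominator sine = +0.98823.
Result = 0.169·2.31·(+0.88620) / (0.2564·(+0.98823)) = +1.3654 rad/s; magnitude 1.3654 rad/s.

1.37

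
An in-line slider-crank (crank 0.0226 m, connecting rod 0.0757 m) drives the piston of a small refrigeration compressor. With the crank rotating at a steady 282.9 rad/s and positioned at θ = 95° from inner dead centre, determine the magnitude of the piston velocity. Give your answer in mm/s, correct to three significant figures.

ω = 282.9 rad/s
For an in-line slider-crank, x = r cosθ + √(L² − r² sin²θ), so v = −rω sinθ·[1 + r cosθ/√(L² − r² sin²θ)].
With r = 0.0226 m, L = 0.0757 m, θ = 95°: √(L² − r² sin²θ) = 0.072275 m.
v = −0.0226·282.9·0.99619·[1 + 0.0226·-0.08716/0.072275] = -6.1956 m/s.
|v| = 6.1956 m/s = 6195.6 mm/s.

6200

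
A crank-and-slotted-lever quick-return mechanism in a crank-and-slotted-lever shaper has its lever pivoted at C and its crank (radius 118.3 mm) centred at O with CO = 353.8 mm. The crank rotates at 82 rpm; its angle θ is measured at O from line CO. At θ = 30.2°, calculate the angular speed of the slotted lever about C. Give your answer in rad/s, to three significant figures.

ω = 8.587 rad/s (from 82 rpm).
Crank pin A relative to C: A = (d + r cosθ, r sinθ); lever angle φ = atan2(r sinθ, d + r cosθ).
Differentiating tanφ: φ̇ = rω(d cosθ + r)/(d² + r² + 2dr cosθ).
d² + r² + 2dr cosθ = |CA|² = 0.211517 m²;  d cosθ + r = +0.42408 m.
|ω_lever| = |0.1183·8.587·+0.42408| / 0.211517 = 2.0367 rad/s.

2.04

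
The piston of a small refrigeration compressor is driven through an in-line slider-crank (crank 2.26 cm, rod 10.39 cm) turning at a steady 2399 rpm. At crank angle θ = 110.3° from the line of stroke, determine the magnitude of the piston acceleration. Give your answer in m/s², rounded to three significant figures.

ω = 2π·2399/60 = 251.2 rad/s
x(θ) = r cosθ + √(L² − r² sin²θ); with ω constant, a = ω²·d²x/dθ².
d²x/dθ² = −r cosθ − r²(cos2θ)/√u − r⁴ sin²2θ/(4u^{3/2}),  u = L² − r² sin²θ = 0.0103459 m².
Substituting r = 0.0226 m, L = 0.1039 m, θ = 110.3°: d²x/dθ² = +0.011627 m.
a = ω²·d²x/dθ² = (251.2)²·(+0.011627) = +733.82 m/s²;  |a| = 733.82 m/s².

734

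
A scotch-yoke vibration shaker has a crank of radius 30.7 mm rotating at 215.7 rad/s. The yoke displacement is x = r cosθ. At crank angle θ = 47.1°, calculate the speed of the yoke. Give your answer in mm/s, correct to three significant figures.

4850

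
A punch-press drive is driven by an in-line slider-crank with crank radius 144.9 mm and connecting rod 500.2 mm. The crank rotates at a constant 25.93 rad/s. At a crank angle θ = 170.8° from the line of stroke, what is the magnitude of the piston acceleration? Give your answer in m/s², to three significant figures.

69.3

ω = 25.93 rad/s
x(θ) = r cosθ + √(L² − r² sin²θ); with ω constant, a = ω²·d²x/dθ².
d²x/dθ² = −r cosθ − r²(cos2θ)/√u − r⁴ sin²2θ/(4u^{3/2}),  u = L² − r² sin²θ = 0.249663 m².
Substituting r = 0.1449 m, L = 0.5002 m, θ = 170.8°: d²x/dθ² = +0.10308 m.
a = ω²·d²x/dθ² = (25.93)²·(+0.10308) = +69.305 m/s²;  |a| = 69.305 m/s².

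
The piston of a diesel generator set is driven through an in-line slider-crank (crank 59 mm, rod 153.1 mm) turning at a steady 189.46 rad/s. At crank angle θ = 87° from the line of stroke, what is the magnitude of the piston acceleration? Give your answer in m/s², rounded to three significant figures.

ω = 189.5 rad/s
x(θ) = r cosθ + √(L² − r² sin²θ); with ω constant, a = ω²·d²x/dθ².
d²x/dθ² = −r cosθ − r²(cos2θ)/√u − r⁴ sin²2θ/(4u^{3/2}),  u = L² − r² sin²θ = 0.0199681 m².
Substituting r = 0.059 m, L = 0.1531 m, θ = 87°: d²x/dθ² = +0.0214 m.
a = ω²·d²x/dθ² = (189.5)²·(+0.0214) = +768.14 m/s²;  |a| = 768.14 m/s².

768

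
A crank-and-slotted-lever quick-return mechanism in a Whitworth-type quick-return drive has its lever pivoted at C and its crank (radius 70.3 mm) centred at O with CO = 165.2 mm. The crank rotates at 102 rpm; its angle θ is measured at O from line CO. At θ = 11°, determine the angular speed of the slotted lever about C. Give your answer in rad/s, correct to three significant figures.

ω = 10.68 rad/s (from 102 rpm).
Crank pin A relative to C: A = (d + r cosθ, r sinθ); lever angle φ = atan2(r sinθ, d + r cosθ).
Differentiating tanφ: φ̇ = rω(d cosθ + r)/(d² + r² + 2dr cosθ).
d² + r² + 2dr cosθ = |CA|² = 0.0550335 m²;  d cosθ + r = +0.23246 m.
|ω_lever| = |0.0703·10.68·+0.23246| / 0.0550335 = 3.1719 rad/s.

3.17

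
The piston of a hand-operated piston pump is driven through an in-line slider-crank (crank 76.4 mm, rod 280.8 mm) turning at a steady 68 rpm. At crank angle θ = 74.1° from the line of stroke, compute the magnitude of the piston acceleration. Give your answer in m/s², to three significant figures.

0.139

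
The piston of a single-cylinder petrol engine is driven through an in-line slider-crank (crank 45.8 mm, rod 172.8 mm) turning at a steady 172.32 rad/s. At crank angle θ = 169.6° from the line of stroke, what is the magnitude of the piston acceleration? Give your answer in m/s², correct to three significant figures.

999

ω = 172.3 rad/s
x(θ) = r cosθ + √(L² − r² sin²θ); with ω constant, a = ω²·d²x/dθ².
d²x/dθ² = −r cosθ − r²(cos2θ)/√u − r⁴ sin²2θ/(4u^{3/2}),  u = L² − r² sin²θ = 0.0297915 m².
Substituting r = 0.0458 m, L = 0.1728 m, θ = 169.6°: d²x/dθ² = +0.03366 m.
a = ω²·d²x/dθ² = (172.3)²·(+0.03366) = +999.5 m/s²;  |a| = 999.5 m/s².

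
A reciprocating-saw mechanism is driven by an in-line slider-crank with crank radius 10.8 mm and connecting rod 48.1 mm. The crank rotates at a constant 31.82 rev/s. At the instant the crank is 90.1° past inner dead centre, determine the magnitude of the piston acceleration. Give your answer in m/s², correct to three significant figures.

100

ω = 2π·31.8 = 199.9 rad/s
x(θ) = r cosθ + √(L² − r² sin²θ); with ω constant, a = ω²·d²x/dθ².
d²x/dθ² = −r cosθ − r²(cos2θ)/√u − r⁴ sin²2θ/(4u^{3/2}),  u = L² − r² sin²θ = 0.00219697 m².
Substituting r = 0.0108 m, L = 0.0481 m, θ = 90.1°: d²x/dθ² = +0.0025073 m.
a = ω²·d²x/dθ² = (199.9)²·(+0.0025073) = +100.22 m/s²;  |a| = 100.22 m/s².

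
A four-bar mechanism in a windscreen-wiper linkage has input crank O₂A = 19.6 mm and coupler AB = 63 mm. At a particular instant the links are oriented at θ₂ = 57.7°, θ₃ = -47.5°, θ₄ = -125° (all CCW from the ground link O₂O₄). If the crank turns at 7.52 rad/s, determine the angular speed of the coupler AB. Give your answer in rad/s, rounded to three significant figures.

0.113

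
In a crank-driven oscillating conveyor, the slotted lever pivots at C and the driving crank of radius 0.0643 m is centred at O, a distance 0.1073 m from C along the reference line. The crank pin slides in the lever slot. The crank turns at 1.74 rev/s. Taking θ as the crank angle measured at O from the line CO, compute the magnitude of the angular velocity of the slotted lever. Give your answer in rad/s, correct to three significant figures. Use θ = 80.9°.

3.20

ω = 10.93 rad/s (from 1.74 rev/s).
Crank pin A relative to C: A = (d + r cosθ, r sinθ); lever angle φ = atan2(r sinθ, d + r cosθ).
Differentiating tanφ: φ̇ = rω(d cosθ + r)/(d² + r² + 2dr cosθ).
d² + r² + 2dr cosθ = |CA|² = 0.0178302 m²;  d cosθ + r = +0.08127 m.
|ω_lever| = |0.0643·10.93·+0.08127| / 0.0178302 = 3.2042 rad/s.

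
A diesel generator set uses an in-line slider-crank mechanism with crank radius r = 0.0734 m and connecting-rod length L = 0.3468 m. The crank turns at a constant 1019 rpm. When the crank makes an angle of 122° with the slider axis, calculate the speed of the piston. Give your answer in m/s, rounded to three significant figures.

ω = 2π·1019/60 = 106.7 rad/s
For an in-line slider-crank, x = r cosθ + √(L² − r² sin²θ), so v = −rω sinθ·[1 + r cosθ/√(L² − r² sin²θ)].
With r = 0.0734 m, L = 0.3468 m, θ = 122°: √(L² − r² sin²θ) = 0.34117 m.
v = −0.0734·106.7·0.84805·[1 + 0.0734·-0.52992/0.34117] = -5.885 m/s.
|v| = 5.885 m/s.

5.89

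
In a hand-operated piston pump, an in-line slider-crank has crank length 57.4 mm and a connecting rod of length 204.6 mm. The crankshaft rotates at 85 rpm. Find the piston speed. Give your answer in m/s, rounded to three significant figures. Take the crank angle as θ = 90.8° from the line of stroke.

0.509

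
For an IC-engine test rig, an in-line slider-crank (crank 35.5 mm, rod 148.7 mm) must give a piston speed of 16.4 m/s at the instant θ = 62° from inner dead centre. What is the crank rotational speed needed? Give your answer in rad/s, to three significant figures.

469

For an in-line slider-crank, |v_piston| = rω|sinθ|·[1 + r cosθ/√(L² − r² sin²θ)].
With r = 0.0355 m, L = 0.1487 m, θ = 62°: the bracketed kinematic factor |dx/dθ| = 0.034938 m.
ω = v/|dx/dθ| = 16.4/0.034938 = 469.4 rad/s.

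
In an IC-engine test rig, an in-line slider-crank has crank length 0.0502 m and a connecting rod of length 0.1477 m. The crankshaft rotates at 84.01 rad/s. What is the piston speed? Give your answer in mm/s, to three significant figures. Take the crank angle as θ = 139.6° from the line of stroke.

2010

ω = 84.01 rad/s
For an in-line slider-crank, x = r cosθ + √(L² − r² sin²θ), so v = −rω sinθ·[1 + r cosθ/√(L² − r² sin²θ)].
With r = 0.0502 m, L = 0.1477 m, θ = 139.6°: √(L² − r² sin²θ) = 0.14407 m.
v = −0.0502·84.01·0.64812·[1 + 0.0502·-0.76154/0.14407] = -2.008 m/s.
|v| = 2.008 m/s = 2008 mm/s.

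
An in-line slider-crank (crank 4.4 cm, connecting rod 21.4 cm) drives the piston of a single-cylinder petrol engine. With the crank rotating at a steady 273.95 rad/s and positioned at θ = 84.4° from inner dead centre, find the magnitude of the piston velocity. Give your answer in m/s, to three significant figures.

12.2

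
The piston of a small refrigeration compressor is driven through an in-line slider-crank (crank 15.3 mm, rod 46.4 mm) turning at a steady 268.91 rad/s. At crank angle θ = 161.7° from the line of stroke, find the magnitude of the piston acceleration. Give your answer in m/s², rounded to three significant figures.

752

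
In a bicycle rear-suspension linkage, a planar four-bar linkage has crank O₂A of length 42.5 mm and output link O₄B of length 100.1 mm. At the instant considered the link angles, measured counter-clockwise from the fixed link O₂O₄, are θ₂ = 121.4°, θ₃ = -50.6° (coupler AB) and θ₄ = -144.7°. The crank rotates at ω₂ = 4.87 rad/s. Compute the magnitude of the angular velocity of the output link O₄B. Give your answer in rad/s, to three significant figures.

0.289

ω₂ = 4.87 rad/s
Differentiating the loop-closure r₂e^{iθ₂}+r₃e^{iθ₃}=r₁+r₄e^{iθ₄} gives r₂ω₂e^{iθ₂}+r₃ω₃e^{iθ₃}=r₄ω₄e^{iθ₄}.
Eliminating the other unknown: ω₄ = r₂ω₂ sin(θ₂−θ₃) / [r₄ sin(θ₄−θ₃)].
Numerator sine = +0.13917; denominator sine = -0.99744.
Result = 0.0425·4.87·(+0.13917) / (0.1001·(-0.99744)) = -0.2885 rad/s; magnitude 0.2885 rad/s.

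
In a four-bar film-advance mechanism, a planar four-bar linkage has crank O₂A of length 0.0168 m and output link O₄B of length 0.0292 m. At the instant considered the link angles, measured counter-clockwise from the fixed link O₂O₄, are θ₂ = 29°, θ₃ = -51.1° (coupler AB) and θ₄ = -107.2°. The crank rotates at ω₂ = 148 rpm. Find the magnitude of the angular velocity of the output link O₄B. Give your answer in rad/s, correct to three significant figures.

ω₂ = 15.5 rad/s (from 148 rpm).
Differentiating the loop-closure r₂e^{iθ₂}+r₃e^{iθ₃}=r₁+r₄e^{iθ₄} gives r₂ω₂e^{iθ₂}+r₃ω₃e^{iθ₃}=r₄ω₄e^{iθ₄}.
Eliminating the other unknown: ω₄ = r₂ω₂ sin(θ₂−θ₃) / [r₄ sin(θ₄−θ₃)].
Numerator sine = +0.98511; denominator sine = -0.83001.
Result = 0.0168·15.5·(+0.98511) / (0.0292·(-0.83001)) = -10.583 rad/s; magnitude 10.583 rad/s.

10.6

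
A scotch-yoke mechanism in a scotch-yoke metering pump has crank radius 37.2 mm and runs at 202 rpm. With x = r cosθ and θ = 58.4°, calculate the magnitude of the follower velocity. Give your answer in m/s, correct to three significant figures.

ω = 21.15 rad/s (from 202 rpm).
x = r cosθ ⇒ ẋ = −rω sinθ.
|v| = rω|sinθ| = 0.0372·21.15·|sin 58.4°| = 0.67023 m/s.

0.670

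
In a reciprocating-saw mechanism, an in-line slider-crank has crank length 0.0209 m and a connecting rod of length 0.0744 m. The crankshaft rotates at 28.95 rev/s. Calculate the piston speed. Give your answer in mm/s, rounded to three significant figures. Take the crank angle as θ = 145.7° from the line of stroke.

1640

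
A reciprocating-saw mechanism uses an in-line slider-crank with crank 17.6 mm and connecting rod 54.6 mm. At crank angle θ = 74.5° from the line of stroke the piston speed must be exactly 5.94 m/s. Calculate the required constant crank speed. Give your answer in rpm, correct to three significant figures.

For an in-line slider-crank, |v_piston| = rω|sinθ|·[1 + r cosθ/√(L² − r² sin²θ)].
With r = 0.0176 m, L = 0.0546 m, θ = 74.5°: the bracketed kinematic factor |dx/dθ| = 0.018497 m.
ω = v/|dx/dθ| = 5.94/0.018497 = 321.13 rad/s.
N = 60ω/(2π) = 3066.6 rpm.

3070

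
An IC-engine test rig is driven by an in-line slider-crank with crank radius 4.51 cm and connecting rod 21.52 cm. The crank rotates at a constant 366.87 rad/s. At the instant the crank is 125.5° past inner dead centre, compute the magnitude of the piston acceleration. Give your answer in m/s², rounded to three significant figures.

3930

ω = 366.9 rad/s
x(θ) = r cosθ + √(L² − r² sin²θ); with ω constant, a = ω²·d²x/dθ².
d²x/dθ² = −r cosθ − r²(cos2θ)/√u − r⁴ sin²2θ/(4u^{3/2}),  u = L² − r² sin²θ = 0.0449629 m².
Substituting r = 0.0451 m, L = 0.2152 m, θ = 125.5°: d²x/dθ² = +0.029216 m.
a = ω²·d²x/dθ² = (366.9)²·(+0.029216) = +3932.2 m/s²;  |a| = 3932.2 m/s².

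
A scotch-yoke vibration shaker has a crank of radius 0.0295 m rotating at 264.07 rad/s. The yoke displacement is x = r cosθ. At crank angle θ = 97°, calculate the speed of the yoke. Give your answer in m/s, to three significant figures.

ω = 264.1 rad/s
x = r cosθ ⇒ ẋ = −rω sinθ.
|v| = rω|sinθ| = 0.0295·264.1·|sin 97°| = 7.732 m/s.

7.73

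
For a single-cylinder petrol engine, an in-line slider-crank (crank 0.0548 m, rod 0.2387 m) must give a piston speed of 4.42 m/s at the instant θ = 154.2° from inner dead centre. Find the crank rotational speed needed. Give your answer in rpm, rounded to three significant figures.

For an in-line slider-crank, |v_piston| = rω|sinθ|·[1 + r cosθ/√(L² − r² sin²θ)].
With r = 0.0548 m, L = 0.2387 m, θ = 154.2°: the bracketed kinematic factor |dx/dθ| = 0.018896 m.
ω = v/|dx/dθ| = 4.42/0.018896 = 233.91 rad/s.
N = 60ω/(2π) = 2233.7 rpm.

2230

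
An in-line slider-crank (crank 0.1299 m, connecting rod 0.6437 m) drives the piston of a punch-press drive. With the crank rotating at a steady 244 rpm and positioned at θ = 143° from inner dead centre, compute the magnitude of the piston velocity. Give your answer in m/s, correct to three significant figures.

ω = 2π·244/60 = 25.55 rad/s
For an in-line slider-crank, x = r cosθ + √(L² − r² sin²θ), so v = −rω sinθ·[1 + r cosθ/√(L² − r² sin²θ)].
With r = 0.1299 m, L = 0.6437 m, θ = 143°: √(L² − r² sin²θ) = 0.63894 m.
v = −0.1299·25.55·0.60182·[1 + 0.1299·-0.79864/0.63894] = -1.6732 m/s.
|v| = 1.6732 m/s.

1.67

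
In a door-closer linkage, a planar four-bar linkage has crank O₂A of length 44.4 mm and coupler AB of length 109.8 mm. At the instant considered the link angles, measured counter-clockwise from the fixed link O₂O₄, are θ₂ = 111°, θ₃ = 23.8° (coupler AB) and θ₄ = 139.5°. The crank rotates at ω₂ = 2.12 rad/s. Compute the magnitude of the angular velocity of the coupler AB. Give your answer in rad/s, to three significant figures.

ω₂ = 2.12 rad/s
Differentiating the loop-closure r₂e^{iθ₂}+r₃e^{iθ₃}=r₁+r₄e^{iθ₄} gives r₂ω₂e^{iθ₂}+r₃ω₃e^{iθ₃}=r₄ω₄e^{iθ₄}.
Eliminating the other unknown: ω₃ = r₂ω₂ sin(θ₄−θ₂) / [r₃ sin(θ₃−θ₄)].
Numerator sine = +0.47716; denominator sine = -0.90108.
Result = 0.0444·2.12·(+0.47716) / (0.1098·(-0.90108)) = -0.45396 rad/s; magnitude 0.45396 rad/s.

0.454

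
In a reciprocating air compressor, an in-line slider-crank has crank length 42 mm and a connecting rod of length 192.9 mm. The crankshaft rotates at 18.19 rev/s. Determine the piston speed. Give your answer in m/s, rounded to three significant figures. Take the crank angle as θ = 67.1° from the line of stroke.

4.80

ω = 2π·18.2 = 114.3 rad/s
For an in-line slider-crank, x = r cosθ + √(L² − r² sin²θ), so v = −rω sinθ·[1 + r cosθ/√(L² − r² sin²θ)].
With r = 0.042 m, L = 0.1929 m, θ = 67.1°: √(L² − r² sin²θ) = 0.18898 m.
v = −0.042·114.3·0.92119·[1 + 0.042·0.38912/0.18898] = -4.8043 m/s.
|v| = 4.8043 m/s.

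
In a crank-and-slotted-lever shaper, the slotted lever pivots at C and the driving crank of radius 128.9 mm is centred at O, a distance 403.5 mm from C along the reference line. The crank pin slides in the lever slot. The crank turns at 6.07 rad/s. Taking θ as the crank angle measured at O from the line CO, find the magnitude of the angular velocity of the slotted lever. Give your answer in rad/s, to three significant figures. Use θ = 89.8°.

0.567

ω = 6.07 rad/s
Crank pin A relative to C: A = (d + r cosθ, r sinθ); lever angle φ = atan2(r sinθ, d + r cosθ).
Differentiating tanφ: φ̇ = rω(d cosθ + r)/(d² + r² + 2dr cosθ).
d² + r² + 2dr cosθ = |CA|² = 0.179791 m²;  d cosθ + r = +0.13031 m.
|ω_lever| = |0.1289·6.07·+0.13031| / 0.179791 = 0.56708 rad/s.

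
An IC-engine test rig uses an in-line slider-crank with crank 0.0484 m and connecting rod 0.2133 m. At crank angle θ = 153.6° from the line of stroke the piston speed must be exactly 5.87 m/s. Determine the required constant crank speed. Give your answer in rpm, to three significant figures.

For an in-line slider-crank, |v_piston| = rω|sinθ|·[1 + r cosθ/√(L² − r² sin²θ)].
With r = 0.0484 m, L = 0.2133 m, θ = 153.6°: the bracketed kinematic factor |dx/dθ| = 0.017124 m.
ω = v/|dx/dθ| = 5.87/0.017124 = 342.79 rad/s.
N = 60ω/(2π) = 3273.4 rpm.

3270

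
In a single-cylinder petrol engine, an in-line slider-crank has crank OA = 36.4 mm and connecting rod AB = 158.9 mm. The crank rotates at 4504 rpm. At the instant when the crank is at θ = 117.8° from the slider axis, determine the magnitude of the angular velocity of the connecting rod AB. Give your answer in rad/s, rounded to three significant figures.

51.5

ω = 471.7 rad/s (converted from 4504 rpm).
The rod makes angle φ with the slider axis where L sinφ = r sinθ; differentiating, L cosφ·φ̇ = r ω cosθ.
L cosφ = √(L² − r² sin²θ) = 0.1556 m.
|ω_rod| = r ω |cosθ| / √(L² − r² sin²θ) = 0.0364·471.7·0.46639/0.1556 = 51.458 rad/s.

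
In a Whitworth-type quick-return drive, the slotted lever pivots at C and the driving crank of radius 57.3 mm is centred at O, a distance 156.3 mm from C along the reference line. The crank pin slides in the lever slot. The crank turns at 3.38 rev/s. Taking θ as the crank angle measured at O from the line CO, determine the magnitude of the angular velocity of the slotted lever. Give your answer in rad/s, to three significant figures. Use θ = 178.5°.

12.3

ω = 21.24 rad/s (from 3.38 rev/s).
Crank pin A relative to C: A = (d + r cosθ, r sinθ); lever angle φ = atan2(r sinθ, d + r cosθ).
Differentiating tanφ: φ̇ = rω(d cosθ + r)/(d² + r² + 2dr cosθ).
d² + r² + 2dr cosθ = |CA|² = 0.00980714 m²;  d cosθ + r = -0.098946 m.
|ω_lever| = |0.0573·21.24·-0.098946| / 0.00980714 = 12.277 rad/s.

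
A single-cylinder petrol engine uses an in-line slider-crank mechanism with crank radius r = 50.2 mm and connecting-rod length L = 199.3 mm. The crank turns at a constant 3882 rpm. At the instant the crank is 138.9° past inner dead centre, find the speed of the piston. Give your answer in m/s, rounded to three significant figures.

10.8

ω = 2π·3882/60 = 406.5 rad/s
For an in-line slider-crank, x = r cosθ + √(L² − r² sin²θ), so v = −rω sinθ·[1 + r cosθ/√(L² − r² sin²θ)].
With r = 0.0502 m, L = 0.1993 m, θ = 138.9°: √(L² − r² sin²θ) = 0.19655 m.
v = −0.0502·406.5·0.65738·[1 + 0.0502·-0.75356/0.19655] = -10.833 m/s.
|v| = 10.833 m/s.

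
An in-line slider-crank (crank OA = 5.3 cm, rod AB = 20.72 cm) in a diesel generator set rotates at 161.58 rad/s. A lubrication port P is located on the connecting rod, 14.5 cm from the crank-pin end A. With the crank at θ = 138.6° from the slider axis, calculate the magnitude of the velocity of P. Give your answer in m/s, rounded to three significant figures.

ω = 161.6 rad/s.  Crank-pin speed |V_A| = rω = 8.5637 m/s, perpendicular to OA.
Rod angle: sinφ = −(r/L) sinθ ⇒ φ = -9.739°; ω_rod = −rω cosθ/√(L²−r²sin²θ) = +31.456 rad/s.
V_P = V_A + ω_rod × AP, with AP = 0.145 m along the rod.
Components: V_Px = −rω sinθ − a·ω_rod·sinφ = -4.8918 m/s;  V_Py = rω cosθ + a·ω_rod·cosφ = -1.9284 m/s.
|V_P| = √(V_Px² + V_Py²) = 5.2581 m/s.

5.26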